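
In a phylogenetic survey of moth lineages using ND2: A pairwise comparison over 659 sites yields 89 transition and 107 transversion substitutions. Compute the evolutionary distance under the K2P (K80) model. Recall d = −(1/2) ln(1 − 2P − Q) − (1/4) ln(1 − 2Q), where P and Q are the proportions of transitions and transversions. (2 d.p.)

0.38

P = 89/659 ≈ 0.135053 and Q = 107/659 ≈ 0.162367.
Under the Kimura two-parameter model, d = −½ ln(1 − 2P − Q) − ¼ ln(1 − 2Q).
1 − 2P − Q = 0.567527, giving −½ ln(0.567527) = 0.283233.
1 − 2Q = 0.675266, giving −¼ ln(0.675266) = 0.098162.
d = 0.283233 + 0.098162 = 0.381395.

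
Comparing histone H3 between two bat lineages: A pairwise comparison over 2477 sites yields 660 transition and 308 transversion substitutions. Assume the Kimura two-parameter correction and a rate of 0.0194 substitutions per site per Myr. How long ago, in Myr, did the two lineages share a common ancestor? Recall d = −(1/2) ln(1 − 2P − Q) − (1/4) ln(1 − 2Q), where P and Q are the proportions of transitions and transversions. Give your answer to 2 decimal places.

15.64

P = 660/2477 ≈ 0.266451 and Q = 308/2477 ≈ 0.124344.
Under the Kimura two-parameter model, d = −½ ln(1 − 2P − Q) − ¼ ln(1 − 2Q).
1 − 2P − Q = 0.342754, giving −½ ln(0.342754) = 0.535371.
1 − 2Q = 0.751312, giving −¼ ln(0.751312) = 0.071484.
d = 0.535371 + 0.071484 = 0.606855.
Under a molecular clock d = 2μt, so t = d/(2μ) = 0.606855 / (2 × 0.0194) = 15.64 Myr.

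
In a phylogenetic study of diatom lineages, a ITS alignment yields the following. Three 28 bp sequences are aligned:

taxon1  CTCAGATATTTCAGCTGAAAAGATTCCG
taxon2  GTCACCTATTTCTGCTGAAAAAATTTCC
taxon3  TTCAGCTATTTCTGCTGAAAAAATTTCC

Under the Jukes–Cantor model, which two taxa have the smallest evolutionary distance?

taxon1–taxon2: 7/28 differ, p = 0.250, d = 0.304.
taxon1–taxon3: 6/28 differ, p = 0.214, d = 0.252.
taxon2–taxon3: 2/28 differ, p = 0.071, d = 0.075.
The smallest distance is between taxon2 and taxon3.

taxon2 and taxon3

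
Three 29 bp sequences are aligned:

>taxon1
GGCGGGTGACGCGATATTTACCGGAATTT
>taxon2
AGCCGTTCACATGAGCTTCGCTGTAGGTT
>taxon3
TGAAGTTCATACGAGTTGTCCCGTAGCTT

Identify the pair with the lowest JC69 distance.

taxon1–taxon2: 14/29 differ, p = 0.483, d = 0.774.
taxon1–taxon3: 14/29 differ, p = 0.483, d = 0.774.
taxon2–taxon3: 11/29 differ, p = 0.379, d = 0.529.
The smallest distance is between taxon2 and taxon3.

taxon2 and taxon3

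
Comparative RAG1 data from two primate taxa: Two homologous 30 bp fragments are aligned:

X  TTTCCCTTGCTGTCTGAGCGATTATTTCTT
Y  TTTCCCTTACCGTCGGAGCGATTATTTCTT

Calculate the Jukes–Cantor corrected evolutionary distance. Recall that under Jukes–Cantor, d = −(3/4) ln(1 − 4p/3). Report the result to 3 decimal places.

0.107

The sequences differ at 3 of 30 sites (9, 11, 15), so p = 3/30 = 0.1.
d = −(3/4) ln(1 − 4p/3) = −0.75 ln(1 − 0.133333) = −0.75 ln(0.866667)
  = −0.75 × (-0.143100) = 0.107325 substitutions/site.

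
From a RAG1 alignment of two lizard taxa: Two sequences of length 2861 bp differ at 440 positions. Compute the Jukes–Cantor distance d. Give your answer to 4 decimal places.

0.1721

p = 440/2861 ≈ 0.153792.
d = −(3/4) ln(1 − 4p/3) = −0.75 ln(1 − 0.205056) = −0.75 ln(0.794944)
  = −0.75 × (-0.229484) = 0.172113 substitutions/site.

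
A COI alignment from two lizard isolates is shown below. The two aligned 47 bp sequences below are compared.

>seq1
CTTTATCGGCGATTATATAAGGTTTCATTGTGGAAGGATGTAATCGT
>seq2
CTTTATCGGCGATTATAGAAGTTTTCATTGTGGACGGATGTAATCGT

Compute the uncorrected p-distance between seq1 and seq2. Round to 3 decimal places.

0.064

The sequences differ at 3 of 47 positions (sites 18, 22, 35).
p = 3/47 = 0.063829… ≈ 0.064 (to 3 d.p.).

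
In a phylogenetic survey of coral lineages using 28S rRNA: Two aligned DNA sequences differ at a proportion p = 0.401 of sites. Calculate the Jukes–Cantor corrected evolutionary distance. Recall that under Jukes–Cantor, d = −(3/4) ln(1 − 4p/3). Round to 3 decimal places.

d = −(3/4) ln(1 − 4p/3) = −0.75 ln(1 − 0.534667) = −0.75 ln(0.465333)
  = −0.75 × (-0.765002) = 0.573752 substitutions/site.

0.574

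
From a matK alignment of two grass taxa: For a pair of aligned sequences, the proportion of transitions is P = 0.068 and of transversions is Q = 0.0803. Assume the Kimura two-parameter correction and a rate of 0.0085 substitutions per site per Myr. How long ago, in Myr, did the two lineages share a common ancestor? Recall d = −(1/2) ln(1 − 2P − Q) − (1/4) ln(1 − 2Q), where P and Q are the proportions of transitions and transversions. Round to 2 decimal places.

Under the Kimura two-parameter model, d = −½ ln(1 − 2P − Q) − ¼ ln(1 − 2Q).
1 − 2P − Q = 0.7837, giving −½ ln(0.7837) = 0.121864.
1 − 2Q = 0.8394, giving −¼ ln(0.8394) = 0.043767.
d = 0.121864 + 0.043767 = 0.165631.
Under a molecular clock d = 2μt, so t = d/(2μ) = 0.165631 / (2 × 0.0085) = 9.74 Myr.

9.74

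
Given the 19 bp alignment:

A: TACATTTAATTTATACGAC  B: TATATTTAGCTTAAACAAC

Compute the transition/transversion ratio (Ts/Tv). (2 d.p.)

4.00

Transitions are A↔G and C↔T; transversions are all other mismatches.
Transitions: 4. Transversions: 1.
R = 4/1 = 4.00.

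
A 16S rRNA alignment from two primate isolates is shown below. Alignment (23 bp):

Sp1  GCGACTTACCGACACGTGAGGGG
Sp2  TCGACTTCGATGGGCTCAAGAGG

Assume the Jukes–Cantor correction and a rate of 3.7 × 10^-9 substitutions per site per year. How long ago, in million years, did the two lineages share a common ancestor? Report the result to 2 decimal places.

120.57

The sequences differ at 12 of 23 sites, so p = 12/23 ≈ 0.521739.
d = −(3/4) ln(1 − 4p/3) = −0.75 ln(1 − 0.695652) = −0.75 ln(0.304348)
  = −0.75 × (-1.189583) = 0.892187 substitutions/site.
Under a molecular clock d = 2μt, so t = d/(2μ) = 0.892187 / (2 × 3.7 × 10^-9) = 120.57 million years.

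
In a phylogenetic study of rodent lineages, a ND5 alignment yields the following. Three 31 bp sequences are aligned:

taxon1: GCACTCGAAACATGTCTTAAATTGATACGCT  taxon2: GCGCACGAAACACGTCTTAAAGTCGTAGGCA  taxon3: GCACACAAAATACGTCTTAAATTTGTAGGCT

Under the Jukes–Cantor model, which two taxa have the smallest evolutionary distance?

taxon2 and taxon3

taxon1–taxon2: 8/31 differ, p = 0.258, d = 0.316.
taxon1–taxon3: 7/31 differ, p = 0.226, d = 0.269.
taxon2–taxon3: 6/31 differ, p = 0.194, d = 0.224.
The smallest distance is between taxon2 and taxon3.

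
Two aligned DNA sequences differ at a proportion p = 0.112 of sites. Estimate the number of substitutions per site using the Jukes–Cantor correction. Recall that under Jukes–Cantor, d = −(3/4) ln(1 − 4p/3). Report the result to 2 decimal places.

d = −(3/4) ln(1 − 4p/3) = −0.75 ln(1 − 0.149333) = −0.75 ln(0.850667)
  = −0.75 × (-0.161735) = 0.121301 substitutions/site.

0.12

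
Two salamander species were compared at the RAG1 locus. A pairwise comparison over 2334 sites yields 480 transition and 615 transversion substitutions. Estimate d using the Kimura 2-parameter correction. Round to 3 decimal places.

0.749

P = 480/2334 ≈ 0.205656 and Q = 615/2334 ≈ 0.263496.
Under the Kimura two-parameter model, d = −½ ln(1 − 2P − Q) − ¼ ln(1 − 2Q).
1 − 2P − Q = 0.325192, giving −½ ln(0.325192) = 0.561670.
1 − 2Q = 0.473008, giving −¼ ln(0.473008) = 0.187161.
d = 0.561670 + 0.187161 = 0.748831.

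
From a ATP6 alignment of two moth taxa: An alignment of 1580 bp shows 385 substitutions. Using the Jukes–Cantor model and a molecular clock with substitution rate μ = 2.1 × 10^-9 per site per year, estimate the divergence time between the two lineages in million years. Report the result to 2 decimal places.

p = 385/1580 ≈ 0.243671.
d = −(3/4) ln(1 − 4p/3) = −0.75 ln(1 − 0.324895) = −0.75 ln(0.675105)
  = −0.75 × (-0.392887) = 0.294665 substitutions/site.
Under a molecular clock d = 2μt, so t = d/(2μ) = 0.294665 / (2 × 2.1 × 10^-9) = 70.16 million years.

70.16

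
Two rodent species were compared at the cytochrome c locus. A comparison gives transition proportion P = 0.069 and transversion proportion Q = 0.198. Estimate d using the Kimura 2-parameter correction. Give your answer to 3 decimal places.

Under the Kimura two-parameter model, d = −½ ln(1 − 2P − Q) − ¼ ln(1 − 2Q).
1 − 2P − Q = 0.664, giving −½ ln(0.664) = 0.204737.
1 − 2Q = 0.604, giving −¼ ln(0.604) = 0.126045.
d = 0.204737 + 0.126045 = 0.330782.

0.331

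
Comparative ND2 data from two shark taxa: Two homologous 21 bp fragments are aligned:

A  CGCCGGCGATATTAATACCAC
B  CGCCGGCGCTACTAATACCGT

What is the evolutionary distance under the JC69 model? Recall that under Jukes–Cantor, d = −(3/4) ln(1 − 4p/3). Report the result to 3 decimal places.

The sequences differ at 4 of 21 sites (9, 12, 20, 21), so p = 4/21 ≈ 0.190476.
d = −(3/4) ln(1 − 4p/3) = −0.75 ln(1 − 0.253968) = −0.75 ln(0.746032)
  = −0.75 × (-0.292987) = 0.219740 substitutions/site.

0.220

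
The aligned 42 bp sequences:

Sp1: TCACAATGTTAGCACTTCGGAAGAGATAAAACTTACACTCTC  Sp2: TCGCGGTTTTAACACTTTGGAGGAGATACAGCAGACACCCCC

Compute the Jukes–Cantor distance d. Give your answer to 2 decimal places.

The sequences differ at 13 of 42 sites, so p = 13/42 ≈ 0.309524.
d = −(3/4) ln(1 − 4p/3) = −0.75 ln(1 − 0.412699) = −0.75 ln(0.587301)
  = −0.75 × (-0.532218) = 0.399164 substitutions/site.

0.40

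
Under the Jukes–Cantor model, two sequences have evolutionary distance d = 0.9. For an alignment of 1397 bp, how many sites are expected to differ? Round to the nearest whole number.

732

Invert JC69: p = (3/4)(1 − e^(−4d/3)) = 0.75 × (1 − e^(-1.2)) = 0.75 × (1 − 0.301194) = 0.524105.
Expected differing sites = pL ≈ 0.524105 × 1397 = 732.174685 ≈ 732.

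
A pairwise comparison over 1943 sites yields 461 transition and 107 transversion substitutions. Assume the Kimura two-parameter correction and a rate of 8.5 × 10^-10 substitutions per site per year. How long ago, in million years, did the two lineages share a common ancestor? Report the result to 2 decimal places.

P = 461/1943 ≈ 0.237262 and Q = 107/1943 ≈ 0.055069.
Under the Kimura two-parameter model, d = −½ ln(1 − 2P − Q) − ¼ ln(1 − 2Q).
1 − 2P − Q = 0.470407, giving −½ ln(0.470407) = 0.377079.
1 − 2Q = 0.889862, giving −¼ ln(0.889862) = 0.029172.
d = 0.377079 + 0.029172 = 0.406251.
Under a molecular clock d = 2μt, so t = d/(2μ) = 0.406251 / (2 × 8.5 × 10^-10) = 238.97 million years.

238.97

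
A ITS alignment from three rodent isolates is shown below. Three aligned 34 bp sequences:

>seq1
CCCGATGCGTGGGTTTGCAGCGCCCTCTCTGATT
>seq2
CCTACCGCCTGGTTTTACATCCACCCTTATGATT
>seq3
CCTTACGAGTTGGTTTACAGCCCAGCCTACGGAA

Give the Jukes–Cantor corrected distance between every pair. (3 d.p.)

d(seq1,seq2) = 0.535, d(seq1,seq3) = 0.665, d(seq2,seq3) = 0.665

seq1–seq2: 13/34 sites differ → p ≈ 0.382353, d = −0.75 ln(1 − 0.509804) = 0.534712 ≈ 0.535.
seq1–seq3: 15/34 sites differ → p ≈ 0.441176, d = −0.75 ln(1 − 0.588235) = 0.665477 ≈ 0.665.
seq2–seq3: 15/34 sites differ → p ≈ 0.441176, d = −0.75 ln(1 − 0.588235) = 0.665477 ≈ 0.665.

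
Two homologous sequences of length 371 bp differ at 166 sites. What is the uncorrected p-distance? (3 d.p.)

0.447

p = 166/371 = 0.447439… ≈ 0.447 (to 3 d.p.).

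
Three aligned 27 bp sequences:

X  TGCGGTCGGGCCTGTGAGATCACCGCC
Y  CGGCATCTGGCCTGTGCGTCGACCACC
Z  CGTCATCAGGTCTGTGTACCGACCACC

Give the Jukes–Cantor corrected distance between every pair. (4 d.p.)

d(X,Y) = 0.5107, d(X,Z) = 0.6735, d(Y,Z) = 0.2635

X–Y: 10/27 sites differ → p ≈ 0.37037, d = −0.75 ln(1 − 0.493827) = 0.510658 ≈ 0.5107.
X–Z: 12/27 sites differ → p ≈ 0.444444, d = −0.75 ln(1 − 0.592592) = 0.673455 ≈ 0.6735.
Y–Z: 6/27 sites differ → p ≈ 0.222222, d = −0.75 ln(1 − 0.296296) = 0.263548 ≈ 0.2635.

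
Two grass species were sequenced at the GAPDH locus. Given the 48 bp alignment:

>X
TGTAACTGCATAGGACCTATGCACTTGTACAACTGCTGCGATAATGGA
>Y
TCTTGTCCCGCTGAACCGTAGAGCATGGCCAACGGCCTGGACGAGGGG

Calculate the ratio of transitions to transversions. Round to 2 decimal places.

Transitions are A↔G and C↔T; transversions are all other mismatches.
Transitions: 11. Transversions: 15.
R = 11/15 = 0.733333… ≈ 0.73 (to 2 d.p.).

0.73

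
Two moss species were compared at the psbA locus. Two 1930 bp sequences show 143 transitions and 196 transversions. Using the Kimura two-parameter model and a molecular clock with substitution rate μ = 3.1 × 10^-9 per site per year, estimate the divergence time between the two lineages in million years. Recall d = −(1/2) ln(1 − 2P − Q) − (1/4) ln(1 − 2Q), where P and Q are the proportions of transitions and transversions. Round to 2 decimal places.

P = 143/1930 ≈ 0.074093 and Q = 196/1930 ≈ 0.101554.
Under the Kimura two-parameter model, d = −½ ln(1 − 2P − Q) − ¼ ln(1 − 2Q).
1 − 2P − Q = 0.75026, giving −½ ln(0.75026) = 0.143668.
1 − 2Q = 0.796892, giving −¼ ln(0.796892) = 0.056759.
d = 0.143668 + 0.056759 = 0.200427.
Under a molecular clock d = 2μt, so t = d/(2μ) = 0.200427 / (2 × 3.1 × 10^-9) = 32.33 million years.

32.33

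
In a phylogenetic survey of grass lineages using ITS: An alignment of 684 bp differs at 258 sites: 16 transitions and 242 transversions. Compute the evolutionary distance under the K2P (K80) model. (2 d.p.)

0.56

P = 16/684 ≈ 0.023392 and Q = 242/684 ≈ 0.353801.
Under the Kimura two-parameter model, d = −½ ln(1 − 2P − Q) − ¼ ln(1 − 2Q).
1 − 2P − Q = 0.599415, giving −½ ln(0.599415) = 0.255901.
1 − 2Q = 0.292398, giving −¼ ln(0.292398) = 0.307410.
d = 0.255901 + 0.307410 = 0.563311.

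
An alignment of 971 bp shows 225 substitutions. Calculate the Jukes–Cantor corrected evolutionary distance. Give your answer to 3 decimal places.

p = 225/971 ≈ 0.23172.
d = −(3/4) ln(1 − 4p/3) = −0.75 ln(1 − 0.30896) = −0.75 ln(0.69104)
  = −0.75 × (-0.369558) = 0.277169 substitutions/site.

0.277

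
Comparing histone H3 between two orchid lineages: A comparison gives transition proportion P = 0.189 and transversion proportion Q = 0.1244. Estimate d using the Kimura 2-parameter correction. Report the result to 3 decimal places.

0.421

Under the Kimura two-parameter model, d = −½ ln(1 − 2P − Q) − ¼ ln(1 − 2Q).
1 − 2P − Q = 0.4976, giving −½ ln(0.4976) = 0.348979.
1 − 2Q = 0.7512, giving −¼ ln(0.7512) = 0.071521.
d = 0.348979 + 0.071521 = 0.420500.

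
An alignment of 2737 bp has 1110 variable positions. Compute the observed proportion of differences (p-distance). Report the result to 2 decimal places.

0.41

p = 1110/2737 = 0.405553… ≈ 0.41 (to 2 d.p.).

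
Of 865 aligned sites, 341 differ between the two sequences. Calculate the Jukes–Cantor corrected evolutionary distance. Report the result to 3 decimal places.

p = 341/865 ≈ 0.39422.
d = −(3/4) ln(1 − 4p/3) = −0.75 ln(1 − 0.525627) = −0.75 ln(0.474373)
  = −0.75 × (-0.745761) = 0.559321 substitutions/site.

0.559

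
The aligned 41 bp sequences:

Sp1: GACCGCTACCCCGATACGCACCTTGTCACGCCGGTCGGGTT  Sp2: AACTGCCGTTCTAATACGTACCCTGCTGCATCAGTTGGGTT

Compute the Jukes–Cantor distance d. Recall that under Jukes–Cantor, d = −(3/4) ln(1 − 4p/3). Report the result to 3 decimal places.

The sequences differ at 17 of 41 sites, so p = 17/41 ≈ 0.414634.
d = −(3/4) ln(1 − 4p/3) = −0.75 ln(1 − 0.552845) = −0.75 ln(0.447155)
  = −0.75 × (-0.804850) = 0.603638 substitutions/site.

0.604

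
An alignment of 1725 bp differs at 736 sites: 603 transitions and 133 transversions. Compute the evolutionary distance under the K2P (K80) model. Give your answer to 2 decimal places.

P = 603/1725 ≈ 0.349565 and Q = 133/1725 ≈ 0.077101.
Under the Kimura two-parameter model, d = −½ ln(1 − 2P − Q) − ¼ ln(1 − 2Q).
1 − 2P − Q = 0.223769, giving −½ ln(0.223769) = 0.748571.
1 − 2Q = 0.845798, giving −¼ ln(0.845798) = 0.041869.
d = 0.748571 + 0.041869 = 0.790440.

0.79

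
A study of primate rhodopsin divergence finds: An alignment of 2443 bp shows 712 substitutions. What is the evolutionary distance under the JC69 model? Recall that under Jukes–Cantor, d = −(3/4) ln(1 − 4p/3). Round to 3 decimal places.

0.369

p = 712/2443 ≈ 0.291445.
d = −(3/4) ln(1 − 4p/3) = −0.75 ln(1 − 0.388593) = −0.75 ln(0.611407)
  = −0.75 × (-0.491992) = 0.368994 substitutions/site.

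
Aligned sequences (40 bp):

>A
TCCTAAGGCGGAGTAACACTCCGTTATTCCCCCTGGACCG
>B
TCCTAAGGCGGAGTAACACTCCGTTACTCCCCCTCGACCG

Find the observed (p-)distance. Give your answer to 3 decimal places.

The sequences differ at 2 of 40 positions (sites 27, 35).
p = 2/40 = 0.050.

0.050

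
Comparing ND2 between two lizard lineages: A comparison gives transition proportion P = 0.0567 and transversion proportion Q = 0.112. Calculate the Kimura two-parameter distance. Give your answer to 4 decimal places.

Under the Kimura two-parameter model, d = −½ ln(1 − 2P − Q) − ¼ ln(1 − 2Q).
1 − 2P − Q = 0.7746, giving −½ ln(0.7746) = 0.127704.
1 − 2Q = 0.776, giving −¼ ln(0.776) = 0.063401.
d = 0.127704 + 0.063401 = 0.191105.

0.1911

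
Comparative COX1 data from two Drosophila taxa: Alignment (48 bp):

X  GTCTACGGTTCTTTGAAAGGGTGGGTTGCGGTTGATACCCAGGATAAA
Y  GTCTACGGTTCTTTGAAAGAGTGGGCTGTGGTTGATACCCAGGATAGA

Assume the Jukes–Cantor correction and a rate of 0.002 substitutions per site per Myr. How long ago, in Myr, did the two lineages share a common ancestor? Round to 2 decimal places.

22.08

The sequences differ at 4 of 48 sites (20, 26, 29, 47), so p = 4/48 ≈ 0.083333.
d = −(3/4) ln(1 − 4p/3) = −0.75 ln(1 − 0.111111) = −0.75 ln(0.888889)
  = −0.75 × (-0.117783) = 0.088337 substitutions/site.
Under a molecular clock d = 2μt, so t = d/(2μ) = 0.088337 / (2 × 0.002) = 22.08 Myr.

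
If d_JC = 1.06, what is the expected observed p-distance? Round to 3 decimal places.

p = (3/4)(1 − e^(−4d/3)) = 0.75 × (1 − e^(-1.413333)) = 0.75 × (1 − 0.243331) = 0.567502.

0.568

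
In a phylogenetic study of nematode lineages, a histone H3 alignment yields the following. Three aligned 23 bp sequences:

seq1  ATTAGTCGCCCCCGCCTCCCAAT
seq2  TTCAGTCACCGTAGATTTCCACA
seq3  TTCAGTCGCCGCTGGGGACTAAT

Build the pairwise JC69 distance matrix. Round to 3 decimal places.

d(seq1,seq2) = 0.761, d(seq1,seq3) = 0.553, d(seq2,seq3) = 0.650

seq1–seq2: 11/23 sites differ → p ≈ 0.478261, d = −0.75 ln(1 − 0.637681) = 0.761423 ≈ 0.761.
seq1–seq3: 9/23 sites differ → p ≈ 0.391304, d = −0.75 ln(1 − 0.521739) = 0.553199 ≈ 0.553.
seq2–seq3: 10/23 sites differ → p ≈ 0.434783, d = −0.75 ln(1 − 0.579711) = 0.650110 ≈ 0.650.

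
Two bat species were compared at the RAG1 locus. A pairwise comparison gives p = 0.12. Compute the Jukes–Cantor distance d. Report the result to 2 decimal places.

0.13

d = −(3/4) ln(1 − 4p/3) = −0.75 ln(1 − 0.16) = −0.75 ln(0.84)
  = −0.75 × (-0.174353) = 0.130765 substitutions/site.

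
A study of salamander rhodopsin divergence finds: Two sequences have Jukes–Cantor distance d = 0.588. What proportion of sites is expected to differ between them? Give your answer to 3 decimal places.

p = (3/4)(1 − e^(−4d/3)) = 0.75 × (1 − e^(-0.784)) = 0.75 × (1 − 0.456576) = 0.407568.

0.408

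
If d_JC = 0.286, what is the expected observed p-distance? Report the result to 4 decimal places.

p = (3/4)(1 − e^(−4d/3)) = 0.75 × (1 − e^(-0.381333)) = 0.75 × (1 − 0.682950) = 0.237788.

0.2378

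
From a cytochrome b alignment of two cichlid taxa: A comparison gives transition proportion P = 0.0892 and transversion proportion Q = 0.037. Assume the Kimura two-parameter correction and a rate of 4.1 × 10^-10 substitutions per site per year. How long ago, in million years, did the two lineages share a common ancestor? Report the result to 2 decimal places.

171.35

Under the Kimura two-parameter model, d = −½ ln(1 − 2P − Q) − ¼ ln(1 − 2Q).
1 − 2P − Q = 0.7846, giving −½ ln(0.7846) = 0.121291.
1 − 2Q = 0.926, giving −¼ ln(0.926) = 0.019220.
d = 0.121291 + 0.019220 = 0.140511.
Under a molecular clock d = 2μt, so t = d/(2μ) = 0.140511 / (2 × 4.1 × 10^-10) = 171.35 million years.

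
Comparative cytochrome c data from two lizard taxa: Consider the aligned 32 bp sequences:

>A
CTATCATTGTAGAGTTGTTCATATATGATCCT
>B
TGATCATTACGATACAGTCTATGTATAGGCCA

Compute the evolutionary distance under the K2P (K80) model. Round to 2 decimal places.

Of 32 sites, 12 differences are transitions and 5 are transversions, so P = 12/32 = 0.375 and Q = 5/32 = 0.15625.
Under the Kimura two-parameter model, d = −½ ln(1 − 2P − Q) − ¼ ln(1 − 2Q).
1 − 2P − Q = 0.09375, giving −½ ln(0.09375) = 1.183562.
1 − 2Q = 0.6875, giving −¼ ln(0.6875) = 0.093673.
d = 1.183562 + 0.093673 = 1.277235.

1.28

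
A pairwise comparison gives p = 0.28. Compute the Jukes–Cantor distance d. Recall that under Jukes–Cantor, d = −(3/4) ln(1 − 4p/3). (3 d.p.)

d = −(3/4) ln(1 − 4p/3) = −0.75 ln(1 − 0.373333) = −0.75 ln(0.626667)
  = −0.75 × (-0.467340) = 0.350505 substitutions/site.

0.351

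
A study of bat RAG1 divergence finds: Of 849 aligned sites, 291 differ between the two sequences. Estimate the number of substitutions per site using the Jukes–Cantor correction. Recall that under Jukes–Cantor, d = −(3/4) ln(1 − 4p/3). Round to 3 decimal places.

p = 291/849 ≈ 0.342756.
d = −(3/4) ln(1 − 4p/3) = −0.75 ln(1 − 0.457008) = −0.75 ln(0.542992)
  = −0.75 × (-0.610661) = 0.457996 substitutions/site.

0.458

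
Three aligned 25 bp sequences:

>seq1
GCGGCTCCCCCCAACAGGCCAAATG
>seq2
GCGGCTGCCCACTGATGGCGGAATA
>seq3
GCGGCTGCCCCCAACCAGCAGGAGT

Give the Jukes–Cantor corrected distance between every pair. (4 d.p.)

d(seq1,seq2) = 0.4904, d(seq1,seq3) = 0.4172, d(seq2,seq3) = 0.5716

seq1–seq2: 9/25 sites differ → p = 0.36, d = −0.75 ln(1 − 0.48) = 0.490445 ≈ 0.4904.
seq1–seq3: 8/25 sites differ → p = 0.32, d = −0.75 ln(1 − 0.426667) = 0.417216 ≈ 0.4172.
seq2–seq3: 10/25 sites differ → p = 0.4, d = −0.75 ln(1 − 0.533333) = 0.571605 ≈ 0.5716.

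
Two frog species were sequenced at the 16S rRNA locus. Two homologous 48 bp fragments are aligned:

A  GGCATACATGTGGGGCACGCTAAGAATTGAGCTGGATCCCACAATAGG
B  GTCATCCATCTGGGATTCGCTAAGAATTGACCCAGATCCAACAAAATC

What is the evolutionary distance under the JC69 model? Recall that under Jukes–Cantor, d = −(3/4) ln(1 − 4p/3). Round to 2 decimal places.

0.34

The sequences differ at 13 of 48 sites, so p = 13/48 ≈ 0.270833.
d = −(3/4) ln(1 − 4p/3) = −0.75 ln(1 − 0.361111) = −0.75 ln(0.638889)
  = −0.75 × (-0.448025) = 0.336019 substitutions/site.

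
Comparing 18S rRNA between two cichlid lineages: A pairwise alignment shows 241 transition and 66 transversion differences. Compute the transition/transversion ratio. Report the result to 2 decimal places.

3.65

R = 241/66 = 3.651515… ≈ 3.65 (to 2 d.p.).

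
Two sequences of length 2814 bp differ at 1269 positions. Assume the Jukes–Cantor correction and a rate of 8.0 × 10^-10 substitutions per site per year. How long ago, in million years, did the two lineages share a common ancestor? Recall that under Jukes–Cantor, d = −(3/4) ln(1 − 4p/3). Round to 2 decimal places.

431.01

p = 1269/2814 ≈ 0.450959.
d = −(3/4) ln(1 − 4p/3) = −0.75 ln(1 − 0.601279) = −0.75 ln(0.398721)
  = −0.75 × (-0.919493) = 0.689620 substitutions/site.
Under a molecular clock d = 2μt, so t = d/(2μ) = 0.689620 / (2 × 8.0 × 10^-10) = 431.01 million years.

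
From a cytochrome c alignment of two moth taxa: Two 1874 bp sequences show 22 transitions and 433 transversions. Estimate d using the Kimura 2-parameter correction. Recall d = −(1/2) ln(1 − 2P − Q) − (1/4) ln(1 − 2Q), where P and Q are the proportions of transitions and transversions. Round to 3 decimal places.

P = 22/1874 ≈ 0.01174 and Q = 433/1874 ≈ 0.231057.
Under the Kimura two-parameter model, d = −½ ln(1 − 2P − Q) − ¼ ln(1 − 2Q).
1 − 2P − Q = 0.745463, giving −½ ln(0.745463) = 0.146875.
1 − 2Q = 0.537886, giving −¼ ln(0.537886) = 0.155027.
d = 0.146875 + 0.155027 = 0.301902.

0.302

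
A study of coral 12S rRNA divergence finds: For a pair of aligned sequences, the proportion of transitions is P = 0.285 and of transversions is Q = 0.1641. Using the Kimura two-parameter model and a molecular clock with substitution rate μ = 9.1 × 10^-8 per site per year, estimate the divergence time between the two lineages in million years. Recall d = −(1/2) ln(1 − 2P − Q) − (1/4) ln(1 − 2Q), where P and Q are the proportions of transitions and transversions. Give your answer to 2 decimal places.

Under the Kimura two-parameter model, d = −½ ln(1 − 2P − Q) − ¼ ln(1 − 2Q).
1 − 2P − Q = 0.2659, giving −½ ln(0.2659) = 0.662317.
1 − 2Q = 0.6718, giving −¼ ln(0.6718) = 0.099449.
d = 0.662317 + 0.099449 = 0.761766.
Under a molecular clock d = 2μt, so t = d/(2μ) = 0.761766 / (2 × 9.1 × 10^-8) = 4.19 million years.

4.19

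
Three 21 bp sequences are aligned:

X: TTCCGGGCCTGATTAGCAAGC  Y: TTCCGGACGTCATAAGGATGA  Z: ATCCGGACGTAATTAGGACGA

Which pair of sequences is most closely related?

X–Y: 7/21 differ, p = 0.333, d = 0.441.
X–Z: 7/21 differ, p = 0.333, d = 0.441.
Y–Z: 4/21 differ, p = 0.190, d = 0.220.
The smallest distance is between Y and Z.

Y and Z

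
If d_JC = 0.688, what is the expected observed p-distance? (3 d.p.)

0.450

p = (3/4)(1 − e^(−4d/3)) = 0.75 × (1 − e^(-0.917333)) = 0.75 × (1 − 0.399583) = 0.450313.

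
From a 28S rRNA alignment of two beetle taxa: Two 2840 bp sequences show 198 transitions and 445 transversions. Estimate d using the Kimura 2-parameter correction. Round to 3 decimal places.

P = 198/2840 ≈ 0.069718 and Q = 445/2840 ≈ 0.15669.
Under the Kimura two-parameter model, d = −½ ln(1 − 2P − Q) − ¼ ln(1 − 2Q).
1 − 2P − Q = 0.703874, giving −½ ln(0.703874) = 0.175578.
1 − 2Q = 0.68662, giving −¼ ln(0.68662) = 0.093994.
d = 0.175578 + 0.093994 = 0.269572.

0.270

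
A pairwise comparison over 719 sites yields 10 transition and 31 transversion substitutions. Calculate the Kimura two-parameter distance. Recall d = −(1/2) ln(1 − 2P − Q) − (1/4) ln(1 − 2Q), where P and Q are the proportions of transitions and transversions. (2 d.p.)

0.06

P = 10/719 ≈ 0.013908 and Q = 31/719 ≈ 0.043115.
Under the Kimura two-parameter model, d = −½ ln(1 − 2P − Q) − ¼ ln(1 − 2Q).
1 − 2P − Q = 0.929069, giving −½ ln(0.929069) = 0.036786.
1 − 2Q = 0.91377, giving −¼ ln(0.91377) = 0.022544.
d = 0.036786 + 0.022544 = 0.059330.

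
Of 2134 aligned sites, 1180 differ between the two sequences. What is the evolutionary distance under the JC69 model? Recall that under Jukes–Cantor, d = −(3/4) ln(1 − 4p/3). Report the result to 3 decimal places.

p = 1180/2134 ≈ 0.552952.
d = −(3/4) ln(1 − 4p/3) = −0.75 ln(1 − 0.737269) = −0.75 ln(0.262731)
  = −0.75 × (-1.336625) = 1.002469 substitutions/site.

1.002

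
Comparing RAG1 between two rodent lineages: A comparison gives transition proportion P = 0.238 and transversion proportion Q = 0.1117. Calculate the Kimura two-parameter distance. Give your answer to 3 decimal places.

Under the Kimura two-parameter model, d = −½ ln(1 − 2P − Q) − ¼ ln(1 − 2Q).
1 − 2P − Q = 0.4123, giving −½ ln(0.4123) = 0.443002.
1 − 2Q = 0.7766, giving −¼ ln(0.7766) = 0.063207.
d = 0.443002 + 0.063207 = 0.506209.

0.506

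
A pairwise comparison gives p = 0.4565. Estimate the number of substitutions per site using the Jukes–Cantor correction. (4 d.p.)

0.7036

d = −(3/4) ln(1 − 4p/3) = −0.75 ln(1 − 0.608667) = −0.75 ln(0.391333)
  = −0.75 × (-0.938196) = 0.703647 substitutions/site.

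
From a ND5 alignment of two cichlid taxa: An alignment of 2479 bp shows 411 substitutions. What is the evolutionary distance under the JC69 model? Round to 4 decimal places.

p = 411/2479 ≈ 0.165793.
d = −(3/4) ln(1 − 4p/3) = −0.75 ln(1 − 0.221057) = −0.75 ln(0.778943)
  = −0.75 × (-0.249817) = 0.187363 substitutions/site.

0.1874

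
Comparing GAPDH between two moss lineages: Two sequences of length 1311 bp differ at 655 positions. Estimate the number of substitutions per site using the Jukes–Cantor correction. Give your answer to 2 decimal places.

p = 655/1311 ≈ 0.499619.
d = −(3/4) ln(1 − 4p/3) = −0.75 ln(1 − 0.666159) = −0.75 ln(0.333841)
  = −0.75 × (-1.097090) = 0.822818 substitutions/site.

0.82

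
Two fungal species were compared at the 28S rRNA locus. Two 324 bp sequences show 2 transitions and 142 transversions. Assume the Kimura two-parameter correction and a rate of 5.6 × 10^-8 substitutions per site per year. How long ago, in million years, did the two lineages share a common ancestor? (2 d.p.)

P = 2/324 ≈ 0.006173 and Q = 142/324 ≈ 0.438272.
Under the Kimura two-parameter model, d = −½ ln(1 − 2P − Q) − ¼ ln(1 − 2Q).
1 − 2P − Q = 0.549382, giving −½ ln(0.549382) = 0.299481.
1 − 2Q = 0.123456, giving −¼ ln(0.123456) = 0.522968.
d = 0.299481 + 0.522968 = 0.822449.
Under a molecular clock d = 2μt, so t = d/(2μ) = 0.822449 / (2 × 5.6 × 10^-8) = 7.34 million years.

7.34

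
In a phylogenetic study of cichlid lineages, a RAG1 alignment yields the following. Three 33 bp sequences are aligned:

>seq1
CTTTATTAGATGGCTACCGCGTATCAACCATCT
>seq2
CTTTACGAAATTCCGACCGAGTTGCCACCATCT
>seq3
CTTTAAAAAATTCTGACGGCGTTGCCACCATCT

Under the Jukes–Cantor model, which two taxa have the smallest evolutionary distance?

seq1–seq2: 10/33 differ, p = 0.303, d = 0.388.
seq1–seq3: 11/33 differ, p = 0.333, d = 0.441.
seq2–seq3: 5/33 differ, p = 0.152, d = 0.169.
The smallest distance is between seq2 and seq3.

seq2 and seq3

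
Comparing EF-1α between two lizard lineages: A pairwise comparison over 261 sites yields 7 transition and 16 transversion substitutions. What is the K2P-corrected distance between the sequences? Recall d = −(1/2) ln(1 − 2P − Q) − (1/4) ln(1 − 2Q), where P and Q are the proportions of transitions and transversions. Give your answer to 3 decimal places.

0.094

P = 7/261 ≈ 0.02682 and Q = 16/261 ≈ 0.061303.
Under the Kimura two-parameter model, d = −½ ln(1 − 2P − Q) − ¼ ln(1 − 2Q).
1 − 2P − Q = 0.885057, giving −½ ln(0.885057) = 0.061052.
1 − 2Q = 0.877394, giving −¼ ln(0.877394) = 0.032700.
d = 0.061052 + 0.032700 = 0.093752.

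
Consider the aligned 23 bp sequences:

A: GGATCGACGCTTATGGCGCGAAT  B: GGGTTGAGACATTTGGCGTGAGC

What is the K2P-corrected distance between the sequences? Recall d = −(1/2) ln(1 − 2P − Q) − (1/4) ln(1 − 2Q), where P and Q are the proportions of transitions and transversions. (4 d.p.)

0.6036

Of 23 sites, 6 differences are transitions and 3 are transversions, so P = 6/23 ≈ 0.26087 and Q = 3/23 ≈ 0.130435.
Under the Kimura two-parameter model, d = −½ ln(1 − 2P − Q) − ¼ ln(1 − 2Q).
1 − 2P − Q = 0.347825, giving −½ ln(0.347825) = 0.528028.
1 − 2Q = 0.73913, giving −¼ ln(0.73913) = 0.075570.
d = 0.528028 + 0.075570 = 0.603598.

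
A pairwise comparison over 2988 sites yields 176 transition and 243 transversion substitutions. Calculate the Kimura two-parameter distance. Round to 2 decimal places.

0.16

P = 176/2988 ≈ 0.058902 and Q = 243/2988 ≈ 0.081325.
Under the Kimura two-parameter model, d = −½ ln(1 − 2P − Q) − ¼ ln(1 − 2Q).
1 − 2P − Q = 0.800871, giving −½ ln(0.800871) = 0.111028.
1 − 2Q = 0.83735, giving −¼ ln(0.83735) = 0.044378.
d = 0.111028 + 0.044378 = 0.155406.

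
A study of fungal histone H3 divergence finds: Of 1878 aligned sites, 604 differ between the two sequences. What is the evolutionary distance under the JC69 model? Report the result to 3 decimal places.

p = 604/1878 ≈ 0.321619.
d = −(3/4) ln(1 − 4p/3) = −0.75 ln(1 − 0.428825) = −0.75 ln(0.571175)
  = −0.75 × (-0.560060) = 0.420045 substitutions/site.

0.420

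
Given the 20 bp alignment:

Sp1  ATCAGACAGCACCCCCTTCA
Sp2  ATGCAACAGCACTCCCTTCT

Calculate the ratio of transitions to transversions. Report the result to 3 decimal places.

Transitions are A↔G and C↔T; transversions are all other mismatches.
Transitions: 2. Transversions: 3.
R = 2/3 = 0.666666… ≈ 0.667 (to 3 d.p.).

0.667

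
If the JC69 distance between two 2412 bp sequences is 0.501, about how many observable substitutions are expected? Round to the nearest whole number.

881

Invert JC69: p = (3/4)(1 − e^(−4d/3)) = 0.75 × (1 − e^(-0.668)) = 0.75 × (1 − 0.512733) = 0.365450.
Expected differing sites = pL ≈ 0.365450 × 2412 = 881.4654 ≈ 881.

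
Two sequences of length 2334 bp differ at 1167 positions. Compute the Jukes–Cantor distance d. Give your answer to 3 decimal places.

p = 1167/2334 = 0.5.
d = −(3/4) ln(1 − 4p/3) = −0.75 ln(1 − 0.666667) = −0.75 ln(0.333333)
  = −0.75 × (-1.098613) = 0.823960 substitutions/site.

0.824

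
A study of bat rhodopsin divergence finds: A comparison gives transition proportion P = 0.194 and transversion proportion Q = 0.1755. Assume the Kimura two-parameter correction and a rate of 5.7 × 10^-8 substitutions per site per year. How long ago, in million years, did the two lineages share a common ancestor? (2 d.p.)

Under the Kimura two-parameter model, d = −½ ln(1 − 2P − Q) − ¼ ln(1 − 2Q).
1 − 2P − Q = 0.4365, giving −½ ln(0.4365) = 0.414483.
1 − 2Q = 0.649, giving −¼ ln(0.649) = 0.108081.
d = 0.414483 + 0.108081 = 0.522564.
Under a molecular clock d = 2μt, so t = d/(2μ) = 0.522564 / (2 × 5.7 × 10^-8) = 4.58 million years.

4.58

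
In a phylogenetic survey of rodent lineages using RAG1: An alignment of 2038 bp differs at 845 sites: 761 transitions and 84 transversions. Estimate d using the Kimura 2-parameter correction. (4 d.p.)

P = 761/2038 ≈ 0.373405 and Q = 84/2038 ≈ 0.041217.
Under the Kimura two-parameter model, d = −½ ln(1 − 2P − Q) − ¼ ln(1 − 2Q).
1 − 2P − Q = 0.211973, giving −½ ln(0.211973) = 0.775648.
1 − 2Q = 0.917566, giving −¼ ln(0.917566) = 0.021508.
d = 0.775648 + 0.021508 = 0.797156.

0.7972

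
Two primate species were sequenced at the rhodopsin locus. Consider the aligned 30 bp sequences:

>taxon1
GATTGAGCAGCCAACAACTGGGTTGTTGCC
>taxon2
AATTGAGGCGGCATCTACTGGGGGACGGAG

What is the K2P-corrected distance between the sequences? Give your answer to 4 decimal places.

Of 30 sites, 3 differences are transitions and 10 are transversions, so P = 3/30 = 0.1 and Q = 10/30 ≈ 0.333333.
Under the Kimura two-parameter model, d = −½ ln(1 − 2P − Q) − ¼ ln(1 − 2Q).
1 − 2P − Q = 0.466667, giving −½ ln(0.466667) = 0.381070.
1 − 2Q = 0.333334, giving −¼ ln(0.333334) = 0.274653.
d = 0.381070 + 0.274653 = 0.655723.

0.6557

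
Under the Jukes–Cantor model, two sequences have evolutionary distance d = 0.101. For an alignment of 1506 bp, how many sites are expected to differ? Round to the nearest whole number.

Invert JC69: p = (3/4)(1 − e^(−4d/3)) = 0.75 × (1 − e^(-0.134667)) = 0.75 × (1 − 0.874007) = 0.094495.
Expected differing sites = pL ≈ 0.094495 × 1506 = 142.30947 ≈ 142.

142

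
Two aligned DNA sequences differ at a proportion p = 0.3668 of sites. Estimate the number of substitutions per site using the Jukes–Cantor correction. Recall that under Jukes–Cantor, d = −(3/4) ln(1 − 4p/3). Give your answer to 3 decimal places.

d = −(3/4) ln(1 − 4p/3) = −0.75 ln(1 − 0.489067) = −0.75 ln(0.510933)
  = −0.75 × (-0.671517) = 0.503638 substitutions/site.

0.504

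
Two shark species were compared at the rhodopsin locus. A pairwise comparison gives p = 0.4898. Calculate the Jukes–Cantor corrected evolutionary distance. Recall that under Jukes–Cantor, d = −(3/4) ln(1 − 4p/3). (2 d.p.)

0.79

d = −(3/4) ln(1 − 4p/3) = −0.75 ln(1 − 0.653067) = −0.75 ln(0.346933)
  = −0.75 × (-1.058624) = 0.793968 substitutions/site.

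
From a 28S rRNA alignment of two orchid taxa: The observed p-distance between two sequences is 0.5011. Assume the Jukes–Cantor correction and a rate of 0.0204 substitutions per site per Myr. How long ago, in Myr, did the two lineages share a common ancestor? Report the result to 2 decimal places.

20.28

d = −(3/4) ln(1 − 4p/3) = −0.75 ln(1 − 0.668133) = −0.75 ln(0.331867)
  = −0.75 × (-1.103021) = 0.827266 substitutions/site.
Under a molecular clock d = 2μt, so t = d/(2μ) = 0.827266 / (2 × 0.0204) = 20.28 Myr.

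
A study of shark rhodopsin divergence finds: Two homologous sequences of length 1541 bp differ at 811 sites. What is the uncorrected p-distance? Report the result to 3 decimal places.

p = 811/1541 = 0.526281… ≈ 0.526 (to 3 d.p.).

0.526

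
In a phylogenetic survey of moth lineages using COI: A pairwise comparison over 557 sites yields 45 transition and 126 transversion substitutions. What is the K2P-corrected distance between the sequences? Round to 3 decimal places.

P = 45/557 ≈ 0.08079 and Q = 126/557 ≈ 0.226212.
Under the Kimura two-parameter model, d = −½ ln(1 − 2P − Q) − ¼ ln(1 − 2Q).
1 − 2P − Q = 0.612208, giving −½ ln(0.612208) = 0.245342.
1 − 2Q = 0.547576, giving −¼ ln(0.547576) = 0.150564.
d = 0.245342 + 0.150564 = 0.395906.

0.396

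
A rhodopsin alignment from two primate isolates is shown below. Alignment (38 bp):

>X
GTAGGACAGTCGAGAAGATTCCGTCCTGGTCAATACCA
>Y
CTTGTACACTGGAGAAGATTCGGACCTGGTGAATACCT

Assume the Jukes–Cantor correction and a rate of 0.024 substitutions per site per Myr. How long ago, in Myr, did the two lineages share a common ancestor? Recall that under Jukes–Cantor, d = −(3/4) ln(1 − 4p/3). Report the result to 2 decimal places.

5.93

The sequences differ at 9 of 38 sites (1, 3, 5, 9, 11, 22, 24, 31, 38), so p = 9/38 ≈ 0.236842.
d = −(3/4) ln(1 − 4p/3) = −0.75 ln(1 − 0.315789) = −0.75 ln(0.684211)
  = −0.75 × (-0.379489) = 0.284617 substitutions/site.
Under a molecular clock d = 2μt, so t = d/(2μ) = 0.284617 / (2 × 0.024) = 5.93 Myr.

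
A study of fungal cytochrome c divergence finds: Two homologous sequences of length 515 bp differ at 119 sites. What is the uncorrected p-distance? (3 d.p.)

p = 119/515 = 0.231067… ≈ 0.231 (to 3 d.p.).

0.231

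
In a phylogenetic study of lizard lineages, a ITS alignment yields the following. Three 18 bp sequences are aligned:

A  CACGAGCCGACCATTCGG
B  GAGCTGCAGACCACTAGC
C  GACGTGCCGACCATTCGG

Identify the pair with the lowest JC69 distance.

A–B: 8/18 differ, p = 0.444, d = 0.673.
A–C: 2/18 differ, p = 0.111, d = 0.120.
B–C: 6/18 differ, p = 0.333, d = 0.441.
The smallest distance is between A and C.

A and C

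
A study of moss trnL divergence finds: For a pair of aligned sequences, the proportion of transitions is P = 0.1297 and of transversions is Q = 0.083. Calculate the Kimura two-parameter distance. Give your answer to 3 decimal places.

Under the Kimura two-parameter model, d = −½ ln(1 − 2P − Q) − ¼ ln(1 − 2Q).
1 − 2P − Q = 0.6576, giving −½ ln(0.6576) = 0.209579.
1 − 2Q = 0.834, giving −¼ ln(0.834) = 0.045380.
d = 0.209579 + 0.045380 = 0.254959.

0.255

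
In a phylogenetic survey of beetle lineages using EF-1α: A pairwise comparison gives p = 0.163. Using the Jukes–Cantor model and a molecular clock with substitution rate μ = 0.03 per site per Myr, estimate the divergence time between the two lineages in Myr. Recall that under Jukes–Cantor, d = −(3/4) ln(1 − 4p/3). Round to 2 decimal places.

d = −(3/4) ln(1 − 4p/3) = −0.75 ln(1 − 0.217333) = −0.75 ln(0.782667)
  = −0.75 × (-0.245048) = 0.183786 substitutions/site.
Under a molecular clock d = 2μt, so t = d/(2μ) = 0.183786 / (2 × 0.03) = 3.06 Myr.

3.06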